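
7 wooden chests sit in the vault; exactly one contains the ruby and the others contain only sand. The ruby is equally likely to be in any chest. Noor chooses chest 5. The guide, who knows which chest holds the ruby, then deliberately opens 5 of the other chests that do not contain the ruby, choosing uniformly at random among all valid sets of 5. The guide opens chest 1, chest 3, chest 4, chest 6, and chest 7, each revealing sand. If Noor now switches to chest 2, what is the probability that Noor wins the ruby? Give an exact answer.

6/7

Apply Bayes' rule, conditioning on where the ruby actually is.
If it is in any of chests 1, 3, 4, 6, and 7 (prior 1/7 each): that chest was opened and seen not to hold the prize — ruled out; weight (1/7)·0 = 0 each.
If it is in chest 2 (prior 1/7): the guide has no choice, probability 1; weight (1/7)·1 = 1/7.
If it is in chest 5 (prior 1/7): the guide has 6 equally likely choices, so probability 1/6; weight (1/7)·(1/6) = 1/42.
The weights sum to 1/6.
So P(the ruby in chest 2 | the guide opened chest 1, chest 3, chest 4, chest 6, and chest 7) = (1/7) / (1/6) = 6/7.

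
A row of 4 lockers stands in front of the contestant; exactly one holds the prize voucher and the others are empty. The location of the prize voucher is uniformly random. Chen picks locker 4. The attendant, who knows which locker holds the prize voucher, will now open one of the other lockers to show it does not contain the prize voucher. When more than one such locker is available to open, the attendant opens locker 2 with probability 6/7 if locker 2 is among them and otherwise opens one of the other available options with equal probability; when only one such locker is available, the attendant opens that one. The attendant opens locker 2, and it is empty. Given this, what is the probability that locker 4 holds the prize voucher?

Consider each possible location of the prize voucher in turn.
If it is in any of lockers 1, 3, and 4 (prior 1/4 each): locker 2 is available, opened with probability 6/7; weight (1/4)·(6/7) = 3/14 each.
If it is in locker 2 (prior 1/4): the attendant opened locker 2, so this case is ruled out; weight (1/4)·0 = 0.
The weights sum to 9/14.
So P(the prize voucher in locker 4 | the attendant opened locker 2) = (3/14) / (9/14) = 1/3.

1/3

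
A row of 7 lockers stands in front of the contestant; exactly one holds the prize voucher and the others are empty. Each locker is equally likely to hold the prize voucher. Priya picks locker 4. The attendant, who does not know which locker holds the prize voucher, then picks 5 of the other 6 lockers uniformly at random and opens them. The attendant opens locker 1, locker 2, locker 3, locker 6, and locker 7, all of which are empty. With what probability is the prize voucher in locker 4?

1/2

Because the attendant chose which lockers to open without knowing where the prize voucher is, the choice is independent of the prize location. Learning that none of the 5 opened lockers holds the prize voucher simply rules out those 5 locations and leaves the remaining 2 lockers still equally likely by symmetry.
So P(the prize voucher in locker 4) = 1/2.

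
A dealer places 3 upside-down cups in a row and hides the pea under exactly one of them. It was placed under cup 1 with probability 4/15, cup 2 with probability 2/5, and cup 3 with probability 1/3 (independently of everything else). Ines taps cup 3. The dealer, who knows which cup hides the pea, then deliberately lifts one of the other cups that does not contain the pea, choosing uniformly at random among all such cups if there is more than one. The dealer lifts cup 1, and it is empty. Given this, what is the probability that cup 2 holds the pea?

12/17

Apply Bayes' rule, conditioning on where the pea actually is.
If it is under cup 1 (prior 4/15): the dealer opened cup 1, so this case is ruled out; weight (4/15)·0 = 0.
If it is under cup 2 (prior 2/5): the dealer has no choice, probability 1; weight (2/5)·1 = 2/5.
If it is under cup 3 (prior 1/3): the dealer has 2 equally likely choices, so probability 1/2; weight (1/3)·(1/2) = 1/6.
The weights sum to 17/30.
So P(the pea under cup 2 | the dealer opened cup 1) = (2/5) / (17/30) = 12/17.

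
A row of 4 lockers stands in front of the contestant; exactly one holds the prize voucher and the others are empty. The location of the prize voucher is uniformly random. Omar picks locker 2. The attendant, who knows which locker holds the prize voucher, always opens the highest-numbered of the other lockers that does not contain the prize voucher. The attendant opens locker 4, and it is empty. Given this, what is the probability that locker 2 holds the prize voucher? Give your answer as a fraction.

1/3

Consider each possible location of the prize voucher in turn.
If it is in any of lockers 1, 2, and 3 (prior 1/4 each): locker 4 is the highest-numbered option available, probability 1; weight (1/4)·1 = 1/4 each.
If it is in locker 4 (prior 1/4): the attendant opened locker 4, so this case is ruled out; weight (1/4)·0 = 0.
The weights sum to 3/4.
So P(the prize voucher in locker 2 | the attendant opened locker 4) = (1/4) / (3/4) = 1/3.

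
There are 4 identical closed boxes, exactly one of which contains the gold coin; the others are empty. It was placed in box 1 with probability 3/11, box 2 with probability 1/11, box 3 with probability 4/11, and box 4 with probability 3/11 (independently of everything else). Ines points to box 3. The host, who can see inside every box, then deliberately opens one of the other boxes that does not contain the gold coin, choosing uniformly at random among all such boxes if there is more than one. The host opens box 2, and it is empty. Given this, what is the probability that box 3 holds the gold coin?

4/13

Condition on the true location of the gold coin.
If it is in either of boxes 1 and 4 (prior 3/11 each): the host has 2 equally likely choices, so probability 1/2; weight (3/11)·(1/2) = 3/22 each.
If it is in box 2 (prior 1/11): the host opened box 2, so this case is ruled out; weight (1/11)·0 = 0.
If it is in box 3 (prior 4/11): the host has 3 equally likely choices, so probability 1/3; weight (4/11)·(1/3) = 4/33.
The weights sum to 13/33.
So P(the gold coin in box 3 | the host opened box 2) = (4/33) / (13/33) = 4/13.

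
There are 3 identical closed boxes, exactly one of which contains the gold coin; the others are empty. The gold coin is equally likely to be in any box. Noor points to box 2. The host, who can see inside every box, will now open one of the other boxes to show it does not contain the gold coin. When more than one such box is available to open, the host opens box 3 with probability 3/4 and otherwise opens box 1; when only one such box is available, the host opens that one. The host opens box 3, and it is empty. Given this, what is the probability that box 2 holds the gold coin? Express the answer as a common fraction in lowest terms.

3/7

Consider each possible location of the gold coin in turn.
If it is in box 1 (prior 1/3): only box 3 is available, probability 1; weight (1/3)·1 = 1/3.
If it is in box 2 (prior 1/3): box 3 is available, opened with probability 3/4; weight (1/3)·(3/4) = 1/4.
If it is in box 3 (prior 1/3): the host opened box 3, so this case is ruled out; weight (1/3)·0 = 0.
The weights sum to 7/12.
So P(the gold coin in box 2 | the host opened box 3) = (1/4) / (7/12) = 3/7.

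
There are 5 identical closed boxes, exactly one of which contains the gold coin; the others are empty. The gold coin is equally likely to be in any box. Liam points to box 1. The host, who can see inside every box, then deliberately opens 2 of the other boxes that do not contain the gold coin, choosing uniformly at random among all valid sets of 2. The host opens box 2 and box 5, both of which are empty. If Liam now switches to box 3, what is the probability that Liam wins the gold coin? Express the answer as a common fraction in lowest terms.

Condition on the true location of the gold coin.
If it is in box 1 (prior 1/5): the host has 6 equally likely choices, so probability 1/6; weight (1/5)·(1/6) = 1/30.
If it is in either of boxes 2 and 5 (prior 1/5 each): that box was opened and seen not to hold the prize — ruled out; weight (1/5)·0 = 0 each.
If it is in either of boxes 3 and 4 (prior 1/5 each): the host has 3 equally likely choices, so probability 1/3; weight (1/5)·(1/3) = 1/15 each.
The weights sum to 1/6.
So P(the gold coin in box 3 | the host opened box 2 and box 5) = (1/15) / (1/6) = 2/5.

2/5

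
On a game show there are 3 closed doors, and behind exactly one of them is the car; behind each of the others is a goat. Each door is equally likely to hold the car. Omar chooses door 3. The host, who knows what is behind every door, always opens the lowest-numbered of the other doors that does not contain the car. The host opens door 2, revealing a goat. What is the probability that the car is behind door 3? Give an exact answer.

Apply Bayes' rule, conditioning on where the car actually is.
If it is behind door 1 (prior 1/3): door 2 is the lowest-numbered option available, probability 1; weight (1/3)·1 = 1/3.
If it is behind door 2 (prior 1/3): the host opened door 2, so this case is ruled out; weight (1/3)·0 = 0.
If it is behind door 3 (prior 1/3): the host would have opened door 1 instead, probability 0; weight (1/3)·0 = 0.
The weights sum to 1/3.
So P(the car behind door 3 | the host opened door 2) = 0 / (1/3) = 0.

0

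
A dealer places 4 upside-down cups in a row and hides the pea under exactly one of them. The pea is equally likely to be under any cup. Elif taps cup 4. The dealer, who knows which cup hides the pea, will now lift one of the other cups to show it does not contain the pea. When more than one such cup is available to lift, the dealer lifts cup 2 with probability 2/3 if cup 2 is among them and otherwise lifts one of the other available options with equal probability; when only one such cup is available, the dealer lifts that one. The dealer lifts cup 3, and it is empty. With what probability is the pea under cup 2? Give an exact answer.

1/2

Apply Bayes' rule, conditioning on where the pea actually is.
If it is under cup 1 (prior 1/4): cup 2 is available but not opened, probability 1/3; weight (1/4)·(1/3) = 1/12.
If it is under cup 2 (prior 1/4): cup 2 holds the prize so is unavailable; the dealer chooses uniformly among the 2 others, probability 1/2; weight (1/4)·(1/2) = 1/8.
If it is under cup 3 (prior 1/4): the dealer opened cup 3, so this case is ruled out; weight (1/4)·0 = 0.
If it is under cup 4 (prior 1/4): cup 2 is available but not opened; cup 3 gets probability (1 − 2/3)/2 = 1/6; weight (1/4)·(1/6) = 1/24.
The weights sum to 1/4.
So P(the pea under cup 2 | the dealer opened cup 3) = (1/8) / (1/4) = 1/2.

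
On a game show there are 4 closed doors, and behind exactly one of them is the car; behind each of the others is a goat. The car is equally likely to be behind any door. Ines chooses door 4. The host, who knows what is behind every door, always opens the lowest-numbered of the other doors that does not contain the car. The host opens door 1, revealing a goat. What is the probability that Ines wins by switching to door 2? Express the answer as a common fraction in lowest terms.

1/3

Apply Bayes' rule, conditioning on where the car actually is.
If it is behind door 1 (prior 1/4): the host opened door 1, so this case is ruled out; weight (1/4)·0 = 0.
If it is behind any of doors 2, 3, and 4 (prior 1/4 each): door 1 is the lowest-numbered option available, probability 1; weight (1/4)·1 = 1/4 each.
The weights sum to 3/4.
So P(the car behind door 2 | the host opened door 1) = (1/4) / (3/4) = 1/3.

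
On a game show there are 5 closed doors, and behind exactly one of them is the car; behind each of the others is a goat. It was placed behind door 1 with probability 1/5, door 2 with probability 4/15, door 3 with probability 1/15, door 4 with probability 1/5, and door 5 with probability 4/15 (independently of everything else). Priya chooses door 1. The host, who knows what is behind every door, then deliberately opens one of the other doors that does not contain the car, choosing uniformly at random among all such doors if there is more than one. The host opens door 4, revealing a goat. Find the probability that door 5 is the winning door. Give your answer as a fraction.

16/45

Apply Bayes' rule, conditioning on where the car actually is.
If it is behind door 1 (prior 1/5): the host has 4 equally likely choices, so probability 1/4; weight (1/5)·(1/4) = 1/20.
If it is behind either of doors 2 and 5 (prior 4/15 each): the host has 3 equally likely choices, so probability 1/3; weight (4/15)·(1/3) = 4/45 each.
If it is behind door 3 (prior 1/15): the host has 3 equally likely choices, so probability 1/3; weight (1/15)·(1/3) = 1/45.
If it is behind door 4 (prior 1/5): the host opened door 4, so this case is ruled out; weight (1/5)·0 = 0.
The weights sum to 1/4.
So P(the car behind door 5 | the host opened door 4) = (4/45) / (1/4) = 16/45.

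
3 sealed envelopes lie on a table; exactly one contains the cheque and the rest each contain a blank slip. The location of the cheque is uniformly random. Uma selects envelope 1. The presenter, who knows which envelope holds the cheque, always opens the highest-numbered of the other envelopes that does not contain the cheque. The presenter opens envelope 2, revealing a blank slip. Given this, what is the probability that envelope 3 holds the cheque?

1

Consider each possible location of the cheque in turn.
If it is in envelope 1 (prior 1/3): the presenter would have opened envelope 3 instead, probability 0; weight (1/3)·0 = 0.
If it is in envelope 2 (prior 1/3): the presenter opened envelope 2, so this case is ruled out; weight (1/3)·0 = 0.
If it is in envelope 3 (prior 1/3): envelope 2 is the highest-numbered option available, probability 1; weight (1/3)·1 = 1/3.
The weights sum to 1/3.
So P(the cheque in envelope 3 | the presenter opened envelope 2) = (1/3) / (1/3) = 1.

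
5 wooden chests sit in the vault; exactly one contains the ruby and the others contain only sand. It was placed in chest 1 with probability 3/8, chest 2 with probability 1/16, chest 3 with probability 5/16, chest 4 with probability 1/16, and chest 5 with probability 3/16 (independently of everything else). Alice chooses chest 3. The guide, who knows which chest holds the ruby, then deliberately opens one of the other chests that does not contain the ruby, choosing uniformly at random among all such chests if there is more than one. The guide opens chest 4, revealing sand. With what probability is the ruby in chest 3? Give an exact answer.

Consider each possible location of the ruby in turn.
If it is in chest 1 (prior 3/8): the guide has 3 equally likely choices, so probability 1/3; weight (3/8)·(1/3) = 1/8.
If it is in chest 2 (prior 1/16): the guide has 3 equally likely choices, so probability 1/3; weight (1/16)·(1/3) = 1/48.
If it is in chest 3 (prior 5/16): the guide has 4 equally likely choices, so probability 1/4; weight (5/16)·(1/4) = 5/64.
If it is in chest 4 (prior 1/16): the guide opened chest 4, so this case is ruled out; weight (1/16)·0 = 0.
If it is in chest 5 (prior 3/16): the guide has 3 equally likely choices, so probability 1/3; weight (3/16)·(1/3) = 1/16.
The weights sum to 55/192.
So P(the ruby in chest 3 | the guide opened chest 4) = (5/64) / (55/192) = 3/11.

3/11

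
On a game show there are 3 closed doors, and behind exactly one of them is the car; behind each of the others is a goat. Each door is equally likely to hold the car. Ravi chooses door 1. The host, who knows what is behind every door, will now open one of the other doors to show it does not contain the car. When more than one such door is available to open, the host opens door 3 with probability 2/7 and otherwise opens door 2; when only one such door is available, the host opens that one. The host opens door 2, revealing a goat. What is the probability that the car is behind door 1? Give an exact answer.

5/12

Consider each possible location of the car in turn.
If it is behind door 1 (prior 1/3): door 3 is available but not opened, probability 5/7; weight (1/3)·(5/7) = 5/21.
If it is behind door 2 (prior 1/3): the host opened door 2, so this case is ruled out; weight (1/3)·0 = 0.
If it is behind door 3 (prior 1/3): only door 2 is available, probability 1; weight (1/3)·1 = 1/3.
The weights sum to 4/7.
So P(the car behind door 1 | the host opened door 2) = (5/21) / (4/7) = 5/12.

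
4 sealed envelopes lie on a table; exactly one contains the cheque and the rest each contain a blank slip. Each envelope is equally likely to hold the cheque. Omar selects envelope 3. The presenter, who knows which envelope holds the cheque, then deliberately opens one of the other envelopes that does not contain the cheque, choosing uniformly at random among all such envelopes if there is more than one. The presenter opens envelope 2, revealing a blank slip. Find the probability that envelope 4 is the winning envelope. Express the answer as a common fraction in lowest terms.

Condition on the true location of the cheque.
If it is in either of envelopes 1 and 4 (prior 1/4 each): the presenter has 2 equally likely choices, so probability 1/2; weight (1/4)·(1/2) = 1/8 each.
If it is in envelope 2 (prior 1/4): the presenter opened envelope 2, so this case is ruled out; weight (1/4)·0 = 0.
If it is in envelope 3 (prior 1/4): the presenter has 3 equally likely choices, so probability 1/3; weight (1/4)·(1/3) = 1/12.
The weights sum to 1/3.
So P(the cheque in envelope 4 | the presenter opened envelope 2) = (1/8) / (1/3) = 3/8.

3/8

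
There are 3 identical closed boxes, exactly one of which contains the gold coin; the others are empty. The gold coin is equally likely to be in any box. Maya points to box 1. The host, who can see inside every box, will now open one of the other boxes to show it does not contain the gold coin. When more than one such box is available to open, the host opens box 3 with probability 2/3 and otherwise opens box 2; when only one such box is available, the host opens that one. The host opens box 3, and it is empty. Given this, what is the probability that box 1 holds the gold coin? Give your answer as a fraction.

Condition on the true location of the gold coin.
If it is in box 1 (prior 1/3): box 3 is available, opened with probability 2/3; weight (1/3)·(2/3) = 2/9.
If it is in box 2 (prior 1/3): only box 3 is available, probability 1; weight (1/3)·1 = 1/3.
If it is in box 3 (prior 1/3): the host opened box 3, so this case is ruled out; weight (1/3)·0 = 0.
The weights sum to 5/9.
So P(the gold coin in box 1 | the host opened box 3) = (2/9) / (5/9) = 2/5.

2/5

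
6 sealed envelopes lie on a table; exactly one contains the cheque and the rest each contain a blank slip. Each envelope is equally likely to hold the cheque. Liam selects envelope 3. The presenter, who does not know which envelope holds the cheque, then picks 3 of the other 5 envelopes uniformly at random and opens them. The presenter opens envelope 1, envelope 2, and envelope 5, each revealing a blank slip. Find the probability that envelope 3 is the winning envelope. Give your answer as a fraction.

Because the presenter chose which envelopes to open without knowing where the cheque is, the choice is independent of the prize location. Learning that none of the 3 opened envelopes holds the cheque simply rules out those 3 locations and leaves the remaining 3 envelopes still equally likely by symmetry.
So P(the cheque in envelope 3) = 1/3.

1/3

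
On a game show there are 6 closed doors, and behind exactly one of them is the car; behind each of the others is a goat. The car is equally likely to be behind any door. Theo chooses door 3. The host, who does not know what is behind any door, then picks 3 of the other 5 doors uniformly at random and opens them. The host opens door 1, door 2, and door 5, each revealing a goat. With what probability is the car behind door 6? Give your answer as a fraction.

Consider each possible location of the car in turn.
If it is behind any of doors 1, 2, and 5 (prior 1/6 each): that door was opened and seen not to hold the prize — ruled out; weight (1/6)·0 = 0 each.
If it is behind any of doors 3, 4, and 6 (prior 1/6 each): the host picks exactly this set with probability 1/10 regardless, and none is the prize; weight (1/6)·(1/10) = 1/60 each.
The weights sum to 1/20.
So P(the car behind door 6 | the host opened door 1, door 2, and door 5) = (1/60) / (1/20) = 1/3.

1/3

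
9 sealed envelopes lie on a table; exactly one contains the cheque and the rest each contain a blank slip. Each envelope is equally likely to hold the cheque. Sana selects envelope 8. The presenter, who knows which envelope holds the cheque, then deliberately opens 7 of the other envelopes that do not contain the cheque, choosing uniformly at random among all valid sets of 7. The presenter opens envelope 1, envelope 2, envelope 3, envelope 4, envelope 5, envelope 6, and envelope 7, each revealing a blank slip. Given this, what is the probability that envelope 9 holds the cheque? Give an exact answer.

Consider each possible location of the cheque in turn.
If it is in any of envelopes 1, 2, 3, 4, 5, 6, and 7 (prior 1/9 each): that envelope was opened and seen not to hold the prize — ruled out; weight (1/9)·0 = 0 each.
If it is in envelope 8 (prior 1/9): the presenter has 8 equally likely choices, so probability 1/8; weight (1/9)·(1/8) = 1/72.
If it is in envelope 9 (prior 1/9): the presenter has no choice, probability 1; weight (1/9)·1 = 1/9.
The weights sum to 1/8.
So P(the cheque in envelope 9 | the presenter opened envelope 1, envelope 2, envelope 3, envelope 4, envelope 5, envelope 6, and envelope 7) = (1/9) / (1/8) = 8/9.

8/9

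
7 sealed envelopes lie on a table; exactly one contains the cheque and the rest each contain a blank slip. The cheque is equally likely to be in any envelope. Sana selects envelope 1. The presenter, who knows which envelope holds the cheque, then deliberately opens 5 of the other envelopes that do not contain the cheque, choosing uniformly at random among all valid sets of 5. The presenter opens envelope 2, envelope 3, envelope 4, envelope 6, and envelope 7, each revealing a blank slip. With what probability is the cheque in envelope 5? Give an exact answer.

6/7

Apply Bayes' rule, conditioning on where the cheque actually is.
If it is in envelope 1 (prior 1/7): the presenter has 6 equally likely choices, so probability 1/6; weight (1/7)·(1/6) = 1/42.
If it is in any of envelopes 2, 3, 4, 6, and 7 (prior 1/7 each): that envelope was opened and seen not to hold the prize — ruled out; weight (1/7)·0 = 0 each.
If it is in envelope 5 (prior 1/7): the presenter has no choice, probability 1; weight (1/7)·1 = 1/7.
The weights sum to 1/6.
So P(the cheque in envelope 5 | the presenter opened envelope 2, envelope 3, envelope 4, envelope 6, and envelope 7) = (1/7) / (1/6) = 6/7.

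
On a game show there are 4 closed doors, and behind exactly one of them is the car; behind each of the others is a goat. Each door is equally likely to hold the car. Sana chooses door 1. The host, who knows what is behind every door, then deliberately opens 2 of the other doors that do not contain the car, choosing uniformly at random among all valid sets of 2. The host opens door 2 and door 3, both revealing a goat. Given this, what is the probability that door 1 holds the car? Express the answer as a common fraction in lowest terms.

1/4

Apply Bayes' rule, conditioning on where the car actually is.
If it is behind door 1 (prior 1/4): the host has 3 equally likely choices, so probability 1/3; weight (1/4)·(1/3) = 1/12.
If it is behind either of doors 2 and 3 (prior 1/4 each): that door was opened and seen not to hold the prize — ruled out; weight (1/4)·0 = 0 each.
If it is behind door 4 (prior 1/4): the host has no choice, probability 1; weight (1/4)·1 = 1/4.
The weights sum to 1/3.
So P(the car behind door 1 | the host opened door 2 and door 3) = (1/12) / (1/3) = 1/4.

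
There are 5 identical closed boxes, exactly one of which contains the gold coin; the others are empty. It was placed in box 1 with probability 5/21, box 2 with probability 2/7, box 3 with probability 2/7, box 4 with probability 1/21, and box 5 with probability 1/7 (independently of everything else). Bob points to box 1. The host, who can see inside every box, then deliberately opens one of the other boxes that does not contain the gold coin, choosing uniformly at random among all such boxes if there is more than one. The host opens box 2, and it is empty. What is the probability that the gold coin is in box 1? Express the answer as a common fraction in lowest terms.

Condition on the true location of the gold coin.
If it is in box 1 (prior 5/21): the host has 4 equally likely choices, so probability 1/4; weight (5/21)·(1/4) = 5/84.
If it is in box 2 (prior 2/7): the host opened box 2, so this case is ruled out; weight (2/7)·0 = 0.
If it is in box 3 (prior 2/7): the host has 3 equally likely choices, so probability 1/3; weight (2/7)·(1/3) = 2/21.
If it is in box 4 (prior 1/21): the host has 3 equally likely choices, so probability 1/3; weight (1/21)·(1/3) = 1/63.
If it is in box 5 (prior 1/7): the host has 3 equally likely choices, so probability 1/3; weight (1/7)·(1/3) = 1/21.
The weights sum to 55/252.
So P(the gold coin in box 1 | the host opened box 2) = (5/84) / (55/252) = 3/11.

3/11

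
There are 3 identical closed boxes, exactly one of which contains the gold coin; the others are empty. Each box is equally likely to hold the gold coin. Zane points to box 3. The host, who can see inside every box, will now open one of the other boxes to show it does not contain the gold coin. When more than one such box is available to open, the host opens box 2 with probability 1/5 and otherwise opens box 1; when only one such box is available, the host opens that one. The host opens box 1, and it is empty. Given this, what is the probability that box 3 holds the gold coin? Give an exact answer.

4/9

Condition on the true location of the gold coin.
If it is in box 1 (prior 1/3): the host opened box 1, so this case is ruled out; weight (1/3)·0 = 0.
If it is in box 2 (prior 1/3): only box 1 is available, probability 1; weight (1/3)·1 = 1/3.
If it is in box 3 (prior 1/3): box 2 is available but not opened, probability 4/5; weight (1/3)·(4/5) = 4/15.
The weights sum to 3/5.
So P(the gold coin in box 3 | the host opened box 1) = (4/15) / (3/5) = 4/9.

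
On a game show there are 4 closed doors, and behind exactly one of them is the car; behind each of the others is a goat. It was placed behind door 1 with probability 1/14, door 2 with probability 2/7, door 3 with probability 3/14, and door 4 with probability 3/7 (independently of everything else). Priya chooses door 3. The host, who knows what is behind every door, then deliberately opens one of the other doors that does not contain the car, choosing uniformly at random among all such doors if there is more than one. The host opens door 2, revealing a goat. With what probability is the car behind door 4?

Apply Bayes' rule, conditioning on where the car actually is.
If it is behind door 1 (prior 1/14): the host has 2 equally likely choices, so probability 1/2; weight (1/14)·(1/2) = 1/28.
If it is behind door 2 (prior 2/7): the host opened door 2, so this case is ruled out; weight (2/7)·0 = 0.
If it is behind door 3 (prior 3/14): the host has 3 equally likely choices, so probability 1/3; weight (3/14)·(1/3) = 1/14.
If it is behind door 4 (prior 3/7): the host has 2 equally likely choices, so probability 1/2; weight (3/7)·(1/2) = 3/14.
The weights sum to 9/28.
So P(the car behind door 4 | the host opened door 2) = (3/14) / (9/28) = 2/3.

2/3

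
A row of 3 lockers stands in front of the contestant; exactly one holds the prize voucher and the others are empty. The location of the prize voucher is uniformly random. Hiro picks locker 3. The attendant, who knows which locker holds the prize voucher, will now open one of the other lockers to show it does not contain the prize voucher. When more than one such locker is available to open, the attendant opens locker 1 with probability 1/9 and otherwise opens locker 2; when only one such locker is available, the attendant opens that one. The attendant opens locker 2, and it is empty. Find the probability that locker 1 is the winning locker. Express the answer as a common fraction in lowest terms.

9/17

Condition on the true location of the prize voucher.
If it is in locker 1 (prior 1/3): only locker 2 is available, probability 1; weight (1/3)·1 = 1/3.
If it is in locker 2 (prior 1/3): the attendant opened locker 2, so this case is ruled out; weight (1/3)·0 = 0.
If it is in locker 3 (prior 1/3): locker 1 is available but not opened, probability 8/9; weight (1/3)·(8/9) = 8/27.
The weights sum to 17/27.
So P(the prize voucher in locker 1 | the attendant opened locker 2) = (1/3) / (17/27) = 9/17.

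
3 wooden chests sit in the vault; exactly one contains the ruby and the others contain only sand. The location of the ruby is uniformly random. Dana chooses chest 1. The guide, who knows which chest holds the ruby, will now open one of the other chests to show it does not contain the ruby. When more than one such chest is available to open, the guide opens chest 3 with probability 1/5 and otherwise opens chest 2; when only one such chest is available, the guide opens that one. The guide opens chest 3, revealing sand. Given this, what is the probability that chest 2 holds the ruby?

5/6

Condition on the true location of the ruby.
If it is in chest 1 (prior 1/3): chest 3 is available, opened with probability 1/5; weight (1/3)·(1/5) = 1/15.
If it is in chest 2 (prior 1/3): only chest 3 is available, probability 1; weight (1/3)·1 = 1/3.
If it is in chest 3 (prior 1/3): the guide opened chest 3, so this case is ruled out; weight (1/3)·0 = 0.
The weights sum to 2/5.
So P(the ruby in chest 2 | the guide opened chest 3) = (1/3) / (2/5) = 5/6.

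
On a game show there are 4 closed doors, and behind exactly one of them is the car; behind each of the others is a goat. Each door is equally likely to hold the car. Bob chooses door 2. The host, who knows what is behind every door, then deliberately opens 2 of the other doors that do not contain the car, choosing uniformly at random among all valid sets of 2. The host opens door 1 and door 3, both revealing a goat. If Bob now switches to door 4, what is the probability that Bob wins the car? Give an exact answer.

3/4

Condition on the true location of the car.
If it is behind either of doors 1 and 3 (prior 1/4 each): that door was opened and seen not to hold the prize — ruled out; weight (1/4)·0 = 0 each.
If it is behind door 2 (prior 1/4): the host has 3 equally likely choices, so probability 1/3; weight (1/4)·(1/3) = 1/12.
If it is behind door 4 (prior 1/4): the host has no choice, probability 1; weight (1/4)·1 = 1/4.
The weights sum to 1/3.
So P(the car behind door 4 | the host opened door 1 and door 3) = (1/4) / (1/3) = 3/4.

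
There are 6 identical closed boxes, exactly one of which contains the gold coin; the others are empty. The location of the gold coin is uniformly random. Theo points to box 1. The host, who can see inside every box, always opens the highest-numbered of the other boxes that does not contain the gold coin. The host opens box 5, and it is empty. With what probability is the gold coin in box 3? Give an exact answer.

Consider each possible location of the gold coin in turn.
If it is in any of boxes 1, 2, 3, and 4 (prior 1/6 each): the host would have opened box 6 instead, probability 0; weight (1/6)·0 = 0 each.
If it is in box 5 (prior 1/6): the host opened box 5, so this case is ruled out; weight (1/6)·0 = 0.
If it is in box 6 (prior 1/6): box 5 is the highest-numbered option available, probability 1; weight (1/6)·1 = 1/6.
The weights sum to 1/6.
So P(the gold coin in box 3 | the host opened box 5) = 0 / (1/6) = 0.

0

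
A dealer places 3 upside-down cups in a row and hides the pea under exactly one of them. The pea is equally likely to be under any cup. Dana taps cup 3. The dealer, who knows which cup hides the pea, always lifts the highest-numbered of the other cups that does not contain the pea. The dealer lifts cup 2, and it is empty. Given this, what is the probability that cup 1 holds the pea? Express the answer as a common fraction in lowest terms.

Consider each possible location of the pea in turn.
If it is under either of cups 1 and 3 (prior 1/3 each): cup 2 is the highest-numbered option available, probability 1; weight (1/3)·1 = 1/3 each.
If it is under cup 2 (prior 1/3): the dealer opened cup 2, so this case is ruled out; weight (1/3)·0 = 0.
The weights sum to 2/3.
So P(the pea under cup 1 | the dealer opened cup 2) = (1/3) / (2/3) = 1/2.

1/2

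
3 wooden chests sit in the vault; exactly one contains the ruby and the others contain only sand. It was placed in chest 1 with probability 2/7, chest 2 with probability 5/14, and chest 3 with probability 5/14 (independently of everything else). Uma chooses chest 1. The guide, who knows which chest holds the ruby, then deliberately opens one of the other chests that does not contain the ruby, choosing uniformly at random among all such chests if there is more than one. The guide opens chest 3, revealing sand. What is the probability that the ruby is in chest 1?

Condition on the true location of the ruby.
If it is in chest 1 (prior 2/7): the guide has 2 equally likely choices, so probability 1/2; weight (2/7)·(1/2) = 1/7.
If it is in chest 2 (prior 5/14): the guide has no choice, probability 1; weight (5/14)·1 = 5/14.
If it is in chest 3 (prior 5/14): the guide opened chest 3, so this case is ruled out; weight (5/14)·0 = 0.
The weights sum to 1/2.
So P(the ruby in chest 1 | the guide opened chest 3) = (1/7) / (1/2) = 2/7.

2/7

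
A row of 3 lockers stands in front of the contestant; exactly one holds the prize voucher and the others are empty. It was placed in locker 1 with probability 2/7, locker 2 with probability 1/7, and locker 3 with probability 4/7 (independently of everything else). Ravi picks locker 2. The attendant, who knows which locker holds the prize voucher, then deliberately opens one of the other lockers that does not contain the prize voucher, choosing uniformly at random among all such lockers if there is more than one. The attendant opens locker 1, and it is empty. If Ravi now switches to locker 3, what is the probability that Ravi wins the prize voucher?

Condition on the true location of the prize voucher.
If it is in locker 1 (prior 2/7): the attendant opened locker 1, so this case is ruled out; weight (2/7)·0 = 0.
If it is in locker 2 (prior 1/7): the attendant has 2 equally likely choices, so probability 1/2; weight (1/7)·(1/2) = 1/14.
If it is in locker 3 (prior 4/7): the attendant has no choice, probability 1; weight (4/7)·1 = 4/7.
The weights sum to 9/14.
So P(the prize voucher in locker 3 | the attendant opened locker 1) = (4/7) / (9/14) = 8/9.

8/9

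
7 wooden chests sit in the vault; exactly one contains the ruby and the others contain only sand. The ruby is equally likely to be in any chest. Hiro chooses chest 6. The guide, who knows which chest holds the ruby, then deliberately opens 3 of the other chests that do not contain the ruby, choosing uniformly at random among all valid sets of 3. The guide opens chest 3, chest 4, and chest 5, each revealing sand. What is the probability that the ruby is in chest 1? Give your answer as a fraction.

Consider each possible location of the ruby in turn.
If it is in any of chests 1, 2, and 7 (prior 1/7 each): the guide has 10 equally likely choices, so probability 1/10; weight (1/7)·(1/10) = 1/70 each.
If it is in any of chests 3, 4, and 5 (prior 1/7 each): that chest was opened and seen not to hold the prize — ruled out; weight (1/7)·0 = 0 each.
If it is in chest 6 (prior 1/7): the guide has 20 equally likely choices, so probability 1/20; weight (1/7)·(1/20) = 1/140.
The weights sum to 1/20.
So P(the ruby in chest 1 | the guide opened chest 3, chest 4, and chest 5) = (1/70) / (1/20) = 2/7.

2/7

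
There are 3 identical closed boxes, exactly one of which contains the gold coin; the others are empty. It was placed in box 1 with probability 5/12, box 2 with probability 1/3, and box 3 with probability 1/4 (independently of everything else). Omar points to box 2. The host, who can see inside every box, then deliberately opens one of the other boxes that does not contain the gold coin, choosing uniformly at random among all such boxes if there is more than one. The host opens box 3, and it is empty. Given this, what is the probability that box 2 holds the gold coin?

2/7

Condition on the true location of the gold coin.
If it is in box 1 (prior 5/12): the host has no choice, probability 1; weight (5/12)·1 = 5/12.
If it is in box 2 (prior 1/3): the host has 2 equally likely choices, so probability 1/2; weight (1/3)·(1/2) = 1/6.
If it is in box 3 (prior 1/4): the host opened box 3, so this case is ruled out; weight (1/4)·0 = 0.
The weights sum to 7/12.
So P(the gold coin in box 2 | the host opened box 3) = (1/6) / (7/12) = 2/7.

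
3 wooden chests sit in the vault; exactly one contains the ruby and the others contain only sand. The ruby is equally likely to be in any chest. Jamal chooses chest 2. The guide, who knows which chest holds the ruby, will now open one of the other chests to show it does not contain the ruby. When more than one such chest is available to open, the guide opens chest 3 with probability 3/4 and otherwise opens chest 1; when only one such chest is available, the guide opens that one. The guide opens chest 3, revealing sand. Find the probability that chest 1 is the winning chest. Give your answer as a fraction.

Consider each possible location of the ruby in turn.
If it is in chest 1 (prior 1/3): only chest 3 is available, probability 1; weight (1/3)·1 = 1/3.
If it is in chest 2 (prior 1/3): chest 3 is available, opened with probability 3/4; weight (1/3)·(3/4) = 1/4.
If it is in chest 3 (prior 1/3): the guide opened chest 3, so this case is ruled out; weight (1/3)·0 = 0.
The weights sum to 7/12.
So P(the ruby in chest 1 | the guide opened chest 3) = (1/3) / (7/12) = 4/7.

4/7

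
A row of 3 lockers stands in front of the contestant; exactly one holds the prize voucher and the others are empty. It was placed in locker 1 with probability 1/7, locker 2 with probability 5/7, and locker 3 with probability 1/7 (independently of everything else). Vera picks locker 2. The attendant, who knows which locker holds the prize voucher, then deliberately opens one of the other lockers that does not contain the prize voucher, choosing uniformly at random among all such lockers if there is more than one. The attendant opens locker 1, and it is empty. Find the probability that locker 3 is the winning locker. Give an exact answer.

Consider each possible location of the prize voucher in turn.
If it is in locker 1 (prior 1/7): the attendant opened locker 1, so this case is ruled out; weight (1/7)·0 = 0.
If it is in locker 2 (prior 5/7): the attendant has 2 equally likely choices, so probability 1/2; weight (5/7)·(1/2) = 5/14.
If it is in locker 3 (prior 1/7): the attendant has no choice, probability 1; weight (1/7)·1 = 1/7.
The weights sum to 1/2.
So P(the prize voucher in locker 3 | the attendant opened locker 1) = (1/7) / (1/2) = 2/7.

2/7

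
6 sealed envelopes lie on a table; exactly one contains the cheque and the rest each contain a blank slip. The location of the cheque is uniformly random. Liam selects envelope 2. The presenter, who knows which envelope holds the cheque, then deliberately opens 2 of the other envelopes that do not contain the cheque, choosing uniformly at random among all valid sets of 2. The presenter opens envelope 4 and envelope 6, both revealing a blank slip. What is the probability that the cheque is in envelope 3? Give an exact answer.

Consider each possible location of the cheque in turn.
If it is in any of envelopes 1, 3, and 5 (prior 1/6 each): the presenter has 6 equally likely choices, so probability 1/6; weight (1/6)·(1/6) = 1/36 each.
If it is in envelope 2 (prior 1/6): the presenter has 10 equally likely choices, so probability 1/10; weight (1/6)·(1/10) = 1/60.
If it is in either of envelopes 4 and 6 (prior 1/6 each): that envelope was opened and seen not to hold the prize — ruled out; weight (1/6)·0 = 0 each.
The weights sum to 1/10.
So P(the cheque in envelope 3 | the presenter opened envelope 4 and envelope 6) = (1/36) / (1/10) = 5/18.

5/18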